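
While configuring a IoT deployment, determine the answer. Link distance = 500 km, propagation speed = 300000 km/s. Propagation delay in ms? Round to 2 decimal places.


Given: distance = 500 km, speed = 300000 km/s
Delay = distance / speed = 500 / 300000 seconds
Delay in ms = 500 * 1000 / 300000
Delay = 1.6667 ms
Rounded to 2 dp = 1.67 ms

1.67


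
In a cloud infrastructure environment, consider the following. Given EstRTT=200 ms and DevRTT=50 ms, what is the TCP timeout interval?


Given: EstRTT = 200 ms, DevRTT = 50 ms
Timeout = EstRTT + 4 * DevRTT
4 * DevRTT = 4 * 50 = 200
Timeout = 200 + 200 = 400 ms

400


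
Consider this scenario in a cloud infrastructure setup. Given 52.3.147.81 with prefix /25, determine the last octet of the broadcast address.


Given: IP = 52.3.147.81, prefix = /25
Host bits = 32 - 25 = 7
Network last octet = 81 AND mask = 0
Host part size = 2^7 - 1 = 127
Broadcast last octet = 0 OR 127 = 127

127


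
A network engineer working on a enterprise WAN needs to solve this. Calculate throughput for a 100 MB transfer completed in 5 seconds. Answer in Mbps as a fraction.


Given: file = 100 MB, time = 5 s
File in Mb = 100 * 8 = 800 Mb
Throughput = 800 / 5 Mbps
Throughput = 160 Mbps

160


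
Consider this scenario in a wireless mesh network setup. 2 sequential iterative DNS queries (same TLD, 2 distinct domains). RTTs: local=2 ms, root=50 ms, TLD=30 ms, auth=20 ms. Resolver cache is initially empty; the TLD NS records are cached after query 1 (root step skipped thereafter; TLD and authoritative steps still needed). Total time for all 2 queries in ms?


Lookup 1 (cold cache): local + root + TLD + auth = 2 + 50 + 30 + 20 = 102 ms
Lookups 2..2 (TLD NS cached -> skip root; new domain -> still ask TLD and auth): local + TLD + auth = 2 + 30 + 20 = 52 ms each
Remaining 1 lookups: 1 * 52 = 52 ms
Total = 102 + 52 = 154 ms

154


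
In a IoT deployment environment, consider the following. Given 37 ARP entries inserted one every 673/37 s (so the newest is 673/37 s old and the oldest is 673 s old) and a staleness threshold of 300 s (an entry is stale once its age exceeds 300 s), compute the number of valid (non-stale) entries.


Ages are k * 673/37 s for k = 1..37 (spacing = 18.1892 s).
Entry k is valid iff k * 673/37 <= 300 iff k <= 37 * 300 / 673 = 16.4933
n_valid = floor(16.4933) = 16
(n_stale = 37 - 16 = 21)

16


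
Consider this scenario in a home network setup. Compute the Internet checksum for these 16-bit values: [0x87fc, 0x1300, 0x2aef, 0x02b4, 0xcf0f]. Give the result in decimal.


Given words: [0x87fc, 0x1300, 0x2aef, 0x02b4, 0xcf0f]
Step 1: Sum all words
Raw sum = 34812 + 4864 + 10991 + 692 + 53007 = 104366
Step 2: Fold carry: (38830 + 1) = 38831
One's complement = ~38831 & 0xFFFF = 26704

26704


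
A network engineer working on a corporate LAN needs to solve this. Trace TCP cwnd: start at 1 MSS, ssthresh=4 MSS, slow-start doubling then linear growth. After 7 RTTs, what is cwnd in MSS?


RTT 0: cwnd = 1 MSS (initial)
RTT 1: cwnd = 2 MSS (slow start, doubled)
RTT 2: cwnd = 4 MSS (slow start, doubled)
RTT 3: cwnd = 5 MSS (congestion avoidance, +1)
RTT 4: cwnd = 6 MSS (congestion avoidance, +1)
RTT 5: cwnd = 7 MSS (congestion avoidance, +1)
RTT 6: cwnd = 8 MSS (congestion avoidance, +1)
RTT 7: cwnd = 9 MSS (congestion avoidance, +1)

9


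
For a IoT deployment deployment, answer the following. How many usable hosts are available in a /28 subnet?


Given: subnet mask /28
Host bits = 32 - 28 = 4
Total addresses = 2^4 = 16
Usable hosts = 16 - 2 (network + broadcast) = 14

14


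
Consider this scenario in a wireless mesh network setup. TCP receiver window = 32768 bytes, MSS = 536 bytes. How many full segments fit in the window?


Given: RWND = 32768 bytes, MSS = 536 bytes
Full segments = floor(RWND / MSS)
Full segments = floor(32768 / 536)
Full segments = floor(61.1343) = 61

61


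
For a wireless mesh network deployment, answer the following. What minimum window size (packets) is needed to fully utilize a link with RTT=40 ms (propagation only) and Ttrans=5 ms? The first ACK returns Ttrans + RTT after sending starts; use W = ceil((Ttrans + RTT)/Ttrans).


Given: Ttrans = 5 ms, RTT = 40 ms (= 2 * Tprop, Tprop = 20 ms)
Time until first ACK returns = Ttrans + RTT = 5 + 40 = 45 ms
Need W * Ttrans >= Ttrans + RTT  ->  W >= (Ttrans + RTT) / Ttrans
(Ttrans + RTT) / Ttrans = 45 / 5 = 9
W_min = ceil(9) = 9

9


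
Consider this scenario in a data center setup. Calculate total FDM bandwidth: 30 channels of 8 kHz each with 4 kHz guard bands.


Given: 30 channels, 8 kHz each, guard = 4 kHz
Channel bandwidth = 30 * 8 = 240 kHz
Guard bands = 29 gaps * 4 kHz = 116 kHz
Total = 240 + 116 = 356 kHz

356


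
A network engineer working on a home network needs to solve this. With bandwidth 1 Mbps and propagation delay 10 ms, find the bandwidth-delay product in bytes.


Given: bandwidth = 1 Mbps, delay = 10 ms
BDP in bits = 1 * 10^6 * 10 / 1000
BDP in bits = 10000
BDP in bytes = 10000 / 8 = 1250

1250


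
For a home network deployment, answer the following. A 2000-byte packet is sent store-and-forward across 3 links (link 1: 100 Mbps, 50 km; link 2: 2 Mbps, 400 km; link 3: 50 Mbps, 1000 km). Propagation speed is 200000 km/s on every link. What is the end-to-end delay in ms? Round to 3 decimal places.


Packet = 2000 bytes = 16000 bits. Store-and-forward: sum (t_trans + t_prop) per link.
Link 1: t_trans = 16000/(100*10^6) s = 0.1600 ms; t_prop = 50/200000 s = 0.2500 ms; subtotal = 0.4100 ms
Link 2: t_trans = 16000/(2*10^6) s = 8.0000 ms; t_prop = 400/200000 s = 2.0000 ms; subtotal = 10.0000 ms
Link 3: t_trans = 16000/(50*10^6) s = 0.3200 ms; t_prop = 1000/200000 s = 5.0000 ms; subtotal = 5.3200 ms
End-to-end = 0.4100 + 10.0000 + 5.3200 = 15.7300 ms -> 15.730 ms (3 dp)

15.730


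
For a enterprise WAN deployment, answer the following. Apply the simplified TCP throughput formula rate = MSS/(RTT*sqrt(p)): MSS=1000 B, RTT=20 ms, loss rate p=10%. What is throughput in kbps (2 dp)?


Given: MSS = 1000 bytes, RTT = 20 ms, loss = 10%
RTT in seconds = 20 / 1000 = 0.02
Loss rate = 10% = 0.1
sqrt(loss) = sqrt(0.1) = 0.316227766017
Throughput (bytes/s) = 1000 / (0.02 * 0.316227766017) = 158113.8830
Throughput (kbps) = 158113.8830 * 8 / 1000 = 1264.911064 -> 1264.91 kbps (2 dp)

1264.91


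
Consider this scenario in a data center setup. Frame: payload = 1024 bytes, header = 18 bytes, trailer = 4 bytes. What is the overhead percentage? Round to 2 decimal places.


Given: payload = 1024 B, header = 18 B, trailer = 4 B
Overhead bytes = header + trailer = 18 + 4 = 22
Total frame = payload + overhead = 1024 + 22 = 1046
Overhead % = 22 / 1046 * 100 = 2.1033% -> 2.10% (2 dp)

2.10


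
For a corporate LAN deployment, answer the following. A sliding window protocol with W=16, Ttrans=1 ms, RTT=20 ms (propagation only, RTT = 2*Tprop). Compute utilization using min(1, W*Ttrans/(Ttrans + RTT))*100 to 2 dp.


Given: W = 16, Ttrans = 1 ms, RTT = 20 ms (= 2 * Tprop, Tprop = 10 ms)
Cycle time = Ttrans + RTT = 1 + 20 = 21 ms (first packet sent until its ACK returns)
W * Ttrans = 16 * 1 = 16 ms of sending per cycle
W * Ttrans / (Ttrans + RTT) = 16 / 21 = 0.761905
U = min(1, 0.761905) = 0.761905
U% = 76.19%

76.19


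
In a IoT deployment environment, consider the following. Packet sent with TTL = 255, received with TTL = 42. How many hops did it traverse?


Given: initial TTL = 255, received TTL = 42
Hops = initial TTL - received TTL
Hops = 255 - 42 = 213

213


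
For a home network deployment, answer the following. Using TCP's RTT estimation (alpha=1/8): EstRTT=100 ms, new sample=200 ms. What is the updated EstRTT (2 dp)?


Given: EstRTT = 100 ms, SampleRTT = 200 ms, alpha = 1/8
New EstRTT = (1 - alpha) * EstRTT + alpha * SampleRTT
(7/8) * 100 = 87.5
(1/8) * 200 = 25
New EstRTT = 87.5 + 25 = 112.5 ms -> 112.50 ms (2 dp)

112.50


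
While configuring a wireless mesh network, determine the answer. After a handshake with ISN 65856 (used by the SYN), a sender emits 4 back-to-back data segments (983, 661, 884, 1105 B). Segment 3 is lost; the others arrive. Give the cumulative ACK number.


SYN uses sequence number 65856; first data byte = ISN + 1 = 65857.
Segment 1: SEQ = 65857, len = 983 B, covers [65857, 66839]
Segment 2: SEQ = 66840, len = 661 B, covers [66840, 67500]
Segment 3: SEQ = 67501, len = 884 B, covers [67501, 68384] [LOST]
Segment 4: SEQ = 68385, len = 1105 B, covers [68385, 69489]
In-order data received: bytes [65857, 67500] (segments 1..2).
Segment 3 missing -> gap begins at byte 67501; later segments buffered out of order.
Cumulative ACK = next expected in-order byte = 65857 + 983 + 661 = 67501

67501


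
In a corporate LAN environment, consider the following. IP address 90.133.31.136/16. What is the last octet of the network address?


Given: IP = 90.133.31.136, prefix = /16
Subnet mask = 255.255.0.0
Last octet of IP: 136
Last octet of mask: 0
Network last octet = 136 AND 0 = 0

0


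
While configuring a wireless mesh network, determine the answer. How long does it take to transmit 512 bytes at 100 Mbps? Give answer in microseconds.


Given: packet = 512 bytes, bandwidth = 100 Mbps
Packet in bits = 512 * 8 = 4096 bits
Bandwidth = 100 * 10^6 = 100000000 bps
Time = 4096 / 100000000 seconds
Time in us = 4096 * 10^6 / 100000000 = 40.96

40.96


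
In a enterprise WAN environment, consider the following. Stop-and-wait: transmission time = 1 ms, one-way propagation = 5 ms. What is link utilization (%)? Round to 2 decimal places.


Given: Ttrans = 1 ms, Tprop = 5 ms
RTT = 2 * Tprop = 2 * 5 = 10 ms
U = Ttrans / (Ttrans + RTT)
U = 1 / (1 + 10)
U = 1 / 11 = 0.090909
U% = 9.09%

9.09


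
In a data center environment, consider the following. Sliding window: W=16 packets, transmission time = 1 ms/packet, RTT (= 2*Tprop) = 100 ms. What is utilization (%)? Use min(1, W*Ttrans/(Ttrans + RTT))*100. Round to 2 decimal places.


Given: W = 16, Ttrans = 1 ms, RTT = 100 ms (= 2 * Tprop, Tprop = 50 ms)
Cycle time = Ttrans + RTT = 1 + 100 = 101 ms (first packet sent until its ACK returns)
W * Ttrans = 16 * 1 = 16 ms of sending per cycle
W * Ttrans / (Ttrans + RTT) = 16 / 101 = 0.158416
U = min(1, 0.158416) = 0.158416
U% = 15.84%

15.84


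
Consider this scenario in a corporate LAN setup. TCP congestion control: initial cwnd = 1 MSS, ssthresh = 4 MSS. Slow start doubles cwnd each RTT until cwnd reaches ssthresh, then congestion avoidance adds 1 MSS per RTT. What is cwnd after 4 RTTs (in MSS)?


RTT 0: cwnd = 1 MSS (initial)
RTT 1: cwnd = 2 MSS (slow start, doubled)
RTT 2: cwnd = 4 MSS (slow start, doubled)
RTT 3: cwnd = 5 MSS (congestion avoidance, +1)
RTT 4: cwnd = 6 MSS (congestion avoidance, +1)

6


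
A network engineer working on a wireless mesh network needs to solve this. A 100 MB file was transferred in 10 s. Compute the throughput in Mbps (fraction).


Given: file = 100 MB, time = 10 s
File in Mb = 100 * 8 = 800 Mb
Throughput = 800 / 10 Mbps
Throughput = 80 Mbps

80


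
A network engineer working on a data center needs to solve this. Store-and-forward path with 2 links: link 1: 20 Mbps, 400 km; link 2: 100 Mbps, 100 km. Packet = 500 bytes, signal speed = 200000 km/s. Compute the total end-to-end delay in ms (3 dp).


Packet = 500 bytes = 4000 bits. Store-and-forward: sum (t_trans + t_prop) per link.
Link 1: t_trans = 4000/(20*10^6) s = 0.2000 ms; t_prop = 400/200000 s = 2.0000 ms; subtotal = 2.2000 ms
Link 2: t_trans = 4000/(100*10^6) s = 0.0400 ms; t_prop = 100/200000 s = 0.5000 ms; subtotal = 0.5400 ms
End-to-end = 2.2000 + 0.5400 = 2.7400 ms -> 2.740 ms (3 dp)

2.740


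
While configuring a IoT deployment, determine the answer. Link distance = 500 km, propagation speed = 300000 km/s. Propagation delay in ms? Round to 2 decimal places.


Given: distance = 500 km, speed = 300000 km/s
Delay = distance / speed = 500 / 300000 seconds
Delay in ms = 500 * 1000 / 300000
Delay = 1.6667 ms
Rounded to 2 dp = 1.67 ms

1.67


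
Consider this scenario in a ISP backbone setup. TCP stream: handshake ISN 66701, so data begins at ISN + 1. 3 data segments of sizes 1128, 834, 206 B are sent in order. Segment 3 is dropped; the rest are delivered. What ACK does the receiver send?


SYN uses sequence number 66701; first data byte = ISN + 1 = 66702.
Segment 1: SEQ = 66702, len = 1128 B, covers [66702, 67829]
Segment 2: SEQ = 67830, len = 834 B, covers [67830, 68663]
Segment 3: SEQ = 68664, len = 206 B, covers [68664, 68869] [LOST]
In-order data received: bytes [66702, 68663] (segments 1..2).
Segment 3 missing -> gap begins at byte 68664.
Cumulative ACK = next expected in-order byte = 66702 + 1128 + 834 = 68664

68664


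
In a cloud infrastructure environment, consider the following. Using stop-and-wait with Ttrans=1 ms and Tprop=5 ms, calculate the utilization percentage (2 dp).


Given: Ttrans = 1 ms, Tprop = 5 ms
RTT = 2 * Tprop = 2 * 5 = 10 ms
U = Ttrans / (Ttrans + RTT)
U = 1 / (1 + 10)
U = 1 / 11 = 0.090909
U% = 9.09%

9.09


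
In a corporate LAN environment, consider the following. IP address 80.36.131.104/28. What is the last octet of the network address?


Given: IP = 80.36.131.104, prefix = /28
Subnet mask = 255.255.255.240
Last octet of IP: 104
Last octet of mask: 240
Network last octet = 104 AND 240 = 96

96


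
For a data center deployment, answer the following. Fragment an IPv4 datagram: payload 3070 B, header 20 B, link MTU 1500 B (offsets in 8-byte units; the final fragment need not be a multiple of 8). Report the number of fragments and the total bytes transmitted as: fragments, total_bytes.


Max data per non-final fragment = floor((MTU - header)/8)*8 = floor((1500 - 20)/8)*8 = floor(1480/8)*8 = 1480 B
Final fragment needs no 8-byte alignment: it can carry up to MTU - header = 1480 B
Non-final fragments needed = ceil((payload - 1480) / 1480) = ceil(1590/1480) = ceil(1.0743) = 2
Number of fragments = 2 + 1 = 3
Fragment sizes (data): 2 * 1480 B + 110 B (last, 110 <= 1480 OK)
Total bytes sent = payload + n_frags * header = 3070 + 3*20 = 3070 + 60 = 3130 B

3, 3130


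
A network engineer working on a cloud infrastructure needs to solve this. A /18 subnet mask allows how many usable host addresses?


Given: subnet mask /18
Host bits = 32 - 18 = 14
Total addresses = 2^14 = 16384
Usable hosts = 16384 - 2 (network + broadcast) = 16382

16382


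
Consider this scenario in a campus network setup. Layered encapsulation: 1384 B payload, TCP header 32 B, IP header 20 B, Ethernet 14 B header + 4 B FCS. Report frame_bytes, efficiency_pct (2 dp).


TCP segment = 1384 + 32 = 1416 B
IP packet = 1416 + 20 = 1436 B
Ethernet frame = 1436 + 14 + 4 = 1454 B
Efficiency = app / frame = 1384 / 1454 = 0.951857 = 95.1857% -> 95.19% (2 dp)

1454, 95.19


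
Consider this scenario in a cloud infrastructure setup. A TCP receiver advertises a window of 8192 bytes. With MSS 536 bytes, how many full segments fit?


Given: RWND = 8192 bytes, MSS = 536 bytes
Full segments = floor(RWND / MSS)
Full segments = floor(8192 / 536)
Full segments = floor(15.2836) = 15

15


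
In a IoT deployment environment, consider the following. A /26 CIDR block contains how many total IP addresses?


Given: CIDR prefix /26
Host bits = 32 - 26 = 6
Total addresses = 2^6 = 64

64


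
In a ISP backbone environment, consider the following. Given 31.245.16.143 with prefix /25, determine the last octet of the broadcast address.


Given: IP = 31.245.16.143, prefix = /25
Host bits = 32 - 25 = 7
Network last octet = 143 AND mask = 128
Host part size = 2^7 - 1 = 127
Broadcast last octet = 128 OR 127 = 255

255


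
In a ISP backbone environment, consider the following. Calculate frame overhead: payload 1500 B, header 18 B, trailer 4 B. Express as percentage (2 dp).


Given: payload = 1500 B, header = 18 B, trailer = 4 B
Overhead bytes = header + trailer = 18 + 4 = 22
Total frame = payload + overhead = 1500 + 22 = 1522
Overhead % = 22 / 1522 * 100 = 1.4455% -> 1.45% (2 dp)

1.45


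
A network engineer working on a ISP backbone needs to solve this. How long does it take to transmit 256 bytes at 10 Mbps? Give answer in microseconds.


Given: packet = 256 bytes, bandwidth = 10 Mbps
Packet in bits = 256 * 8 = 2048 bits
Bandwidth = 10 * 10^6 = 10000000 bps
Time = 2048 / 10000000 seconds
Time in us = 2048 * 10^6 / 10000000 = 204.8

204.8


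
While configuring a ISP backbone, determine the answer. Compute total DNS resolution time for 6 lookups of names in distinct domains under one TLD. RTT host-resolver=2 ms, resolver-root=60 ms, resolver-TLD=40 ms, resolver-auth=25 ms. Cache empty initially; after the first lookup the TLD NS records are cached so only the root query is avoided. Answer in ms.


Lookup 1 (cold cache): local + root + TLD + auth = 2 + 60 + 40 + 25 = 127 ms
Lookups 2..6 (TLD NS cached -> skip root; new domain -> still ask TLD and auth): local + TLD + auth = 2 + 40 + 25 = 67 ms each
Remaining 5 lookups: 5 * 67 = 335 ms
Total = 127 + 335 = 462 ms

462


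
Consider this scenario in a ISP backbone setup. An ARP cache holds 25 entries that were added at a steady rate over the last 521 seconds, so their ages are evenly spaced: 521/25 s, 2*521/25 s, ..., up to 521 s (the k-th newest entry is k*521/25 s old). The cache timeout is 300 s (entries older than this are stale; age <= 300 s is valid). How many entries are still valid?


Ages are k * 521/25 s for k = 1..25 (spacing = 20.8400 s).
Entry k is valid iff k * 521/25 <= 300 iff k <= 25 * 300 / 521 = 14.3954
n_valid = floor(14.3954) = 14
(n_stale = 25 - 14 = 11)

14


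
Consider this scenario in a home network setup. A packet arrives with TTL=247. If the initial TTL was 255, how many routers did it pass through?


Given: initial TTL = 255, received TTL = 247
Hops = initial TTL - received TTL
Hops = 255 - 247 = 8

8


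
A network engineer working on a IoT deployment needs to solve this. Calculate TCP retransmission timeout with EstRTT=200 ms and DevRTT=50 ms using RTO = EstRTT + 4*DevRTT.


Given: EstRTT = 200 ms, DevRTT = 50 ms
Timeout = EstRTT + 4 * DevRTT
4 * DevRTT = 4 * 50 = 200
Timeout = 200 + 200 = 400 ms

400


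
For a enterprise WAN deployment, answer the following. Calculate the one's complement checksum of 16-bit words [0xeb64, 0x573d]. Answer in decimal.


Given words: [0xeb64, 0x573d]
Step 1: Sum all words
Raw sum = 60260 + 22333 = 82593
Step 2: Fold carry: (17057 + 1) = 17058
One's complement = ~17058 & 0xFFFF = 48477

48477


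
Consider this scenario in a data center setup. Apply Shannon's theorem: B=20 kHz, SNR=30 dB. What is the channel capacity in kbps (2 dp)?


Given: B = 20 kHz, SNR = 30 dB
SNR linear = 10^(30/10) = 1000
1 + SNR = 1001
log2(1001) = 9.9672262588
C = 20 * 1000 * 9.9672262588 = 199344.5252 bps
C = 199.344525 kbps -> 199.34 kbps (2 dp)

199.34


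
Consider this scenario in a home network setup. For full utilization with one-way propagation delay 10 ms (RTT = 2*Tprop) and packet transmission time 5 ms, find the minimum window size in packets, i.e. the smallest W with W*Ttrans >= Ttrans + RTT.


Given: Ttrans = 5 ms, RTT = 20 ms (= 2 * Tprop, Tprop = 10 ms)
Time until first ACK returns = Ttrans + RTT = 5 + 20 = 25 ms
Need W * Ttrans >= Ttrans + RTT  ->  W >= (Ttrans + RTT) / Ttrans
(Ttrans + RTT) / Ttrans = 25 / 5 = 5
W_min = ceil(5) = 5

5


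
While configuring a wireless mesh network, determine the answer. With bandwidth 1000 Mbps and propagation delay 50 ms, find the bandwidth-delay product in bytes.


Given: bandwidth = 1000 Mbps, delay = 50 ms
BDP in bits = 1000 * 10^6 * 50 / 1000
BDP in bits = 50000000
BDP in bytes = 50000000 / 8 = 6250000

6250000


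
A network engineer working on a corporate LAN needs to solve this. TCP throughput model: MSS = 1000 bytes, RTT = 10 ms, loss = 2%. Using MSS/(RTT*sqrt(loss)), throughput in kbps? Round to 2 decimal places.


Given: MSS = 1000 bytes, RTT = 10 ms, loss = 2%
RTT in seconds = 10 / 1000 = 0.01
Loss rate = 2% = 0.02
sqrt(loss) = sqrt(0.02) = 0.141421356237
Throughput (bytes/s) = 1000 / (0.01 * 0.141421356237) = 707106.7812
Throughput (kbps) = 707106.7812 * 8 / 1000 = 5656.854249 -> 5656.85 kbps (2 dp)

5656.85


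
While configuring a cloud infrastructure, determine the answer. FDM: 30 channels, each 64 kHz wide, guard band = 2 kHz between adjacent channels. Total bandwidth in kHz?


Given: 30 channels, 64 kHz each, guard = 2 kHz
Channel bandwidth = 30 * 64 = 1920 kHz
Guard bands = 29 gaps * 2 kHz = 58 kHz
Total = 1920 + 58 = 1978 kHz

1978


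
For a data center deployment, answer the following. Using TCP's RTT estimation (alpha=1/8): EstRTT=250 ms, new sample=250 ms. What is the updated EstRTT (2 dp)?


Given: EstRTT = 250 ms, SampleRTT = 250 ms, alpha = 1/8
New EstRTT = (1 - alpha) * EstRTT + alpha * SampleRTT
(7/8) * 250 = 218.75
(1/8) * 250 = 31.25
New EstRTT = 218.75 + 31.25 = 250 ms -> 250.00 ms (2 dp)

250.00


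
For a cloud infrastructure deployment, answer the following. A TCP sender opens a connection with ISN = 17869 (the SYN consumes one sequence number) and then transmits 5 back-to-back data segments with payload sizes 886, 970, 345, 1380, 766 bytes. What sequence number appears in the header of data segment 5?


The SYN occupies sequence number ISN = 17869, so the first data byte is ISN + 1 = 17870.
SEQ of data segment i = (ISN + 1) + sum of payload sizes of segments 1..i-1.
Segment 1: SEQ = 17870, payload = 886 bytes
Segment 2: SEQ = 18756, payload = 970 bytes
Segment 3: SEQ = 19726, payload = 345 bytes
Segment 4: SEQ = 20071, payload = 1380 bytes
Segment 5: SEQ = 21451, payload = 766 bytes
SEQ of segment 5 = 17870 + 886 + 970 + 345 + 1380 = 21451

21451


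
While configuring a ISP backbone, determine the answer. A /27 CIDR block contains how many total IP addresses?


Given: CIDR prefix /27
Host bits = 32 - 27 = 5
Total addresses = 2^5 = 32

32


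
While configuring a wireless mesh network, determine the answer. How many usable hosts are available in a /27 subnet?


Given: subnet mask /27
Host bits = 32 - 27 = 5
Total addresses = 2^5 = 32
Usable hosts = 32 - 2 (network + broadcast) = 30

30


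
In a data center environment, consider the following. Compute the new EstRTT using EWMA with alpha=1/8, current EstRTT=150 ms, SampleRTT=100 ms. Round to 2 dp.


Given: EstRTT = 150 ms, SampleRTT = 100 ms, alpha = 1/8
New EstRTT = (1 - alpha) * EstRTT + alpha * SampleRTT
(7/8) * 150 = 131.25
(1/8) * 100 = 12.5
New EstRTT = 131.25 + 12.5 = 143.75 ms -> 143.75 ms (2 dp)

143.75


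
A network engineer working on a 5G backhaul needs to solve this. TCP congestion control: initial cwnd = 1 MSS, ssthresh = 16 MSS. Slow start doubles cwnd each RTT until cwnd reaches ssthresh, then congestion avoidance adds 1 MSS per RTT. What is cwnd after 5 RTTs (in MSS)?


RTT 0: cwnd = 1 MSS (initial)
RTT 1: cwnd = 2 MSS (slow start, doubled)
RTT 2: cwnd = 4 MSS (slow start, doubled)
RTT 3: cwnd = 8 MSS (slow start, doubled)
RTT 4: cwnd = 16 MSS (slow start, doubled)
RTT 5: cwnd = 17 MSS (congestion avoidance, +1)

17


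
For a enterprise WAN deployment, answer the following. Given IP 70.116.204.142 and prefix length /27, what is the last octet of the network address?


Given: IP = 70.116.204.142, prefix = /27
Subnet mask = 255.255.255.224
Last octet of IP: 142
Last octet of mask: 224
Network last octet = 142 AND 224 = 128

128


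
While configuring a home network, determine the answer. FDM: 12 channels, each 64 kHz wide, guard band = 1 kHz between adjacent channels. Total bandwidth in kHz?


Given: 12 channels, 64 kHz each, guard = 1 kHz
Channel bandwidth = 12 * 64 = 768 kHz
Guard bands = 11 gaps * 1 kHz = 11 kHz
Total = 768 + 11 = 779 kHz

779


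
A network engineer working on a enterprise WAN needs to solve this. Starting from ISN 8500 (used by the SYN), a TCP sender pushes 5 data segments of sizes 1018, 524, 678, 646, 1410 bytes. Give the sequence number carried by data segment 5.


The SYN occupies sequence number ISN = 8500, so the first data byte is ISN + 1 = 8501.
SEQ of data segment i = (ISN + 1) + sum of payload sizes of segments 1..i-1.
Segment 1: SEQ = 8501, payload = 1018 bytes
Segment 2: SEQ = 9519, payload = 524 bytes
Segment 3: SEQ = 10043, payload = 678 bytes
Segment 4: SEQ = 10721, payload = 646 bytes
Segment 5: SEQ = 11367, payload = 1410 bytes
SEQ of segment 5 = 8501 + 1018 + 524 + 678 + 646 = 11367

11367


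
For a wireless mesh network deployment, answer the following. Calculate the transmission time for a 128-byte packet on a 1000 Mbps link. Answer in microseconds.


Given: packet = 128 bytes, bandwidth = 1000 Mbps
Packet in bits = 128 * 8 = 1024 bits
Bandwidth = 1000 * 10^6 = 1000000000 bps
Time = 1024 / 1000000000 seconds
Time in us = 1024 * 10^6 / 1000000000 = 1.024

1.024


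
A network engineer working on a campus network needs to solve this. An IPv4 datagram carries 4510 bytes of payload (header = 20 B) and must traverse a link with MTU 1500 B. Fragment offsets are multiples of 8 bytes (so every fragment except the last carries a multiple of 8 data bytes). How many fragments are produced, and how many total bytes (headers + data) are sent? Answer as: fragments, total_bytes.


Max data per non-final fragment = floor((MTU - header)/8)*8 = floor((1500 - 20)/8)*8 = floor(1480/8)*8 = 1480 B
Final fragment needs no 8-byte alignment: it can carry up to MTU - header = 1480 B
Non-final fragments needed = ceil((payload - 1480) / 1480) = ceil(3030/1480) = ceil(2.0473) = 3
Number of fragments = 3 + 1 = 4
Fragment sizes (data): 3 * 1480 B + 70 B (last, 70 <= 1480 OK)
Total bytes sent = payload + n_frags * header = 4510 + 4*20 = 4510 + 80 = 4590 B

4, 4590


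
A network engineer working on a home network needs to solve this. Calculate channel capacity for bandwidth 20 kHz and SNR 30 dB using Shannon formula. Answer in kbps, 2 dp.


Given: B = 20 kHz, SNR = 30 dB
SNR linear = 10^(30/10) = 1000
1 + SNR = 1001
log2(1001) = 9.9672262588
C = 20 * 1000 * 9.9672262588 = 199344.5252 bps
C = 199.344525 kbps -> 199.34 kbps (2 dp)

199.34


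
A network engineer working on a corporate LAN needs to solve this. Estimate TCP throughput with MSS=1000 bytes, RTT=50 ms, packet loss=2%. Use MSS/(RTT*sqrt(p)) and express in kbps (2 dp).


Given: MSS = 1000 bytes, RTT = 50 ms, loss = 2%
RTT in seconds = 50 / 1000 = 0.05
Loss rate = 2% = 0.02
sqrt(loss) = sqrt(0.02) = 0.141421356237
Throughput (bytes/s) = 1000 / (0.05 * 0.141421356237) = 141421.3562
Throughput (kbps) = 141421.3562 * 8 / 1000 = 1131.370850 -> 1131.37 kbps (2 dp)

1131.37


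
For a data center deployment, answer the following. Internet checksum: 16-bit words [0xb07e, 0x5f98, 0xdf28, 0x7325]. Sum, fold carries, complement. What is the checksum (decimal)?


Given words: [0xb07e, 0x5f98, 0xdf28, 0x7325]
Step 1: Sum all words
Raw sum = 45182 + 24472 + 57128 + 29477 = 156259
Step 2: Fold carry: (25187 + 2) = 25189
One's complement = ~25189 & 0xFFFF = 40346

40346


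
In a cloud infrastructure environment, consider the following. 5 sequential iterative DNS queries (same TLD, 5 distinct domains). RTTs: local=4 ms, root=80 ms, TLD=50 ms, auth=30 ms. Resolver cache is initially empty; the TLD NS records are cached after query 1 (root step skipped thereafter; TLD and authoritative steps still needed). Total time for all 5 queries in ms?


Lookup 1 (cold cache): local + root + TLD + auth = 4 + 80 + 50 + 30 = 164 ms
Lookups 2..5 (TLD NS cached -> skip root; new domain -> still ask TLD and auth): local + TLD + auth = 4 + 50 + 30 = 84 ms each
Remaining 4 lookups: 4 * 84 = 336 ms
Total = 164 + 336 = 500 ms

500


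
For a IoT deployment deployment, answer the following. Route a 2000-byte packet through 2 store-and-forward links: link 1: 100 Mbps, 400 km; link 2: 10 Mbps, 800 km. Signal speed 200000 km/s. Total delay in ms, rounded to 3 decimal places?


Packet = 2000 bytes = 16000 bits. Store-and-forward: sum (t_trans + t_prop) per link.
Link 1: t_trans = 16000/(100*10^6) s = 0.1600 ms; t_prop = 400/200000 s = 2.0000 ms; subtotal = 2.1600 ms
Link 2: t_trans = 16000/(10*10^6) s = 1.6000 ms; t_prop = 800/200000 s = 4.0000 ms; subtotal = 5.6000 ms
End-to-end = 2.1600 + 5.6000 = 7.7600 ms -> 7.760 ms (3 dp)

7.760


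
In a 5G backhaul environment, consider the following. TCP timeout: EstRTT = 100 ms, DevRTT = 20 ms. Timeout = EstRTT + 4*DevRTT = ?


Given: EstRTT = 100 ms, DevRTT = 20 ms
Timeout = EstRTT + 4 * DevRTT
4 * DevRTT = 4 * 20 = 80
Timeout = 100 + 80 = 180 ms

180


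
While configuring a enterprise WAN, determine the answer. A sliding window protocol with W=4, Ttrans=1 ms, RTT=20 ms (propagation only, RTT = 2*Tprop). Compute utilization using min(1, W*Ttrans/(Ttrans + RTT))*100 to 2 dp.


Given: W = 4, Ttrans = 1 ms, RTT = 20 ms (= 2 * Tprop, Tprop = 10 ms)
Cycle time = Ttrans + RTT = 1 + 20 = 21 ms (first packet sent until its ACK returns)
W * Ttrans = 4 * 1 = 4 ms of sending per cycle
W * Ttrans / (Ttrans + RTT) = 4 / 21 = 0.190476
U = min(1, 0.190476) = 0.190476
U% = 19.05%

19.05


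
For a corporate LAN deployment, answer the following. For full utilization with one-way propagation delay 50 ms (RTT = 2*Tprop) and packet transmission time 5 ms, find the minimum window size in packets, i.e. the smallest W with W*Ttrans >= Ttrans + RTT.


Given: Ttrans = 5 ms, RTT = 100 ms (= 2 * Tprop, Tprop = 50 ms)
Time until first ACK returns = Ttrans + RTT = 5 + 100 = 105 ms
Need W * Ttrans >= Ttrans + RTT  ->  W >= (Ttrans + RTT) / Ttrans
(Ttrans + RTT) / Ttrans = 105 / 5 = 21
W_min = ceil(21) = 21

21


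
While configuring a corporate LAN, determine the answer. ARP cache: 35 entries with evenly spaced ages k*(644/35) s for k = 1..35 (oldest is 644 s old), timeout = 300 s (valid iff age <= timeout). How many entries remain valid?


Ages are k * 644/35 s for k = 1..35 (spacing = 18.4000 s).
Entry k is valid iff k * 644/35 <= 300 iff k <= 35 * 300 / 644 = 16.3043
n_valid = floor(16.3043) = 16
(n_stale = 35 - 16 = 19)

16


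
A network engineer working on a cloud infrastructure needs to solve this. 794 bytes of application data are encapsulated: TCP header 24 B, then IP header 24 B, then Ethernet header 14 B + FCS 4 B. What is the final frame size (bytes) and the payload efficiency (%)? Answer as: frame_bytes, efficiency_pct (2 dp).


TCP segment = 794 + 24 = 818 B
IP packet = 818 + 24 = 842 B
Ethernet frame = 842 + 14 + 4 = 860 B
Efficiency = app / frame = 794 / 860 = 0.923256 = 92.3256% -> 92.33% (2 dp)

860, 92.33


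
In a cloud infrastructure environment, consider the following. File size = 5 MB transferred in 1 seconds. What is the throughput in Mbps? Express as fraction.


Given: file = 5 MB, time = 1 s
File in Mb = 5 * 8 = 40 Mb
Throughput = 40 / 1 Mbps
Throughput = 40 Mbps

40


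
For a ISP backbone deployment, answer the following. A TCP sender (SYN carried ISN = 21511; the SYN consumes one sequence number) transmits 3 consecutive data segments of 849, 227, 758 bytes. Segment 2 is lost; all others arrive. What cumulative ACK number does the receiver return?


SYN uses sequence number 21511; first data byte = ISN + 1 = 21512.
Segment 1: SEQ = 21512, len = 849 B, covers [21512, 22360]
Segment 2: SEQ = 22361, len = 227 B, covers [22361, 22587] [LOST]
Segment 3: SEQ = 22588, len = 758 B, covers [22588, 23345]
In-order data received: bytes [21512, 22360] (segments 1..1).
Segment 2 missing -> gap begins at byte 22361; later segments buffered out of order.
Cumulative ACK = next expected in-order byte = 21512 + 849 = 22361

22361


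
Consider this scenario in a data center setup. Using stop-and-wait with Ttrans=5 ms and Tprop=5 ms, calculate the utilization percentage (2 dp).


Given: Ttrans = 5 ms, Tprop = 5 ms
RTT = 2 * Tprop = 2 * 5 = 10 ms
U = Ttrans / (Ttrans + RTT)
U = 5 / (5 + 10)
U = 5 / 15 = 0.333333
U% = 33.33%

33.33


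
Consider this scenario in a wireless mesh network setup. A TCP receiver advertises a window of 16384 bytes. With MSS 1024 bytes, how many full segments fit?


Given: RWND = 16384 bytes, MSS = 1024 bytes
Full segments = floor(RWND / MSS)
Full segments = floor(16384 / 1024)
Full segments = floor(16.0) = 16

16


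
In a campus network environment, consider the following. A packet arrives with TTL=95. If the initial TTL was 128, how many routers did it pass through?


Given: initial TTL = 128, received TTL = 95
Hops = initial TTL - received TTL
Hops = 128 - 95 = 33

33


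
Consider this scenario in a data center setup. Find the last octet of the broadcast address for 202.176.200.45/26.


Given: IP = 202.176.200.45, prefix = /26
Host bits = 32 - 26 = 6
Network last octet = 45 AND mask = 0
Host part size = 2^6 - 1 = 63
Broadcast last octet = 0 OR 63 = 63

63


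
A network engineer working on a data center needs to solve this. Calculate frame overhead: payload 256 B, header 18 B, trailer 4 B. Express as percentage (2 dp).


Given: payload = 256 B, header = 18 B, trailer = 4 B
Overhead bytes = header + trailer = 18 + 4 = 22
Total frame = payload + overhead = 256 + 22 = 278
Overhead % = 22 / 278 * 100 = 7.9137% -> 7.91% (2 dp)

7.91


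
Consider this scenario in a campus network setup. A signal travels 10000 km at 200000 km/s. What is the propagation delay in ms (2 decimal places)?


Given: distance = 10000 km, speed = 200000 km/s
Delay = distance / speed = 10000 / 200000 seconds
Delay in ms = 10000 * 1000 / 200000
Delay = 50.0000 ms
Rounded to 2 dp = 50.00 ms

50.00


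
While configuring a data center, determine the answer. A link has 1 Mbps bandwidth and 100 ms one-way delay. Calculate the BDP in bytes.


Given: bandwidth = 1 Mbps, delay = 100 ms
BDP in bits = 1 * 10^6 * 100 / 1000
BDP in bits = 100000
BDP in bytes = 100000 / 8 = 12500

12500


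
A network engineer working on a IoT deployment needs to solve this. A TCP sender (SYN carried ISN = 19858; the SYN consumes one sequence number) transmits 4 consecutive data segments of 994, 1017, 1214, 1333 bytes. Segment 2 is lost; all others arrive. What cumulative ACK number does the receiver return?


SYN uses sequence number 19858; first data byte = ISN + 1 = 19859.
Segment 1: SEQ = 19859, len = 994 B, covers [19859, 20852]
Segment 2: SEQ = 20853, len = 1017 B, covers [20853, 21869] [LOST]
Segment 3: SEQ = 21870, len = 1214 B, covers [21870, 23083]
Segment 4: SEQ = 23084, len = 1333 B, covers [23084, 24416]
In-order data received: bytes [19859, 20852] (segments 1..1).
Segment 2 missing -> gap begins at byte 20853; later segments buffered out of order.
Cumulative ACK = next expected in-order byte = 19859 + 994 = 20853

20853


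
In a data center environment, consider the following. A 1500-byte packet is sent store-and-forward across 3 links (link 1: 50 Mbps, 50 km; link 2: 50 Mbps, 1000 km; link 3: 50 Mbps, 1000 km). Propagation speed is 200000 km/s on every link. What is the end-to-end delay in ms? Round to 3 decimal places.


Packet = 1500 bytes = 12000 bits. Store-and-forward: sum (t_trans + t_prop) per link.
Link 1: t_trans = 12000/(50*10^6) s = 0.2400 ms; t_prop = 50/200000 s = 0.2500 ms; subtotal = 0.4900 ms
Link 2: t_trans = 12000/(50*10^6) s = 0.2400 ms; t_prop = 1000/200000 s = 5.0000 ms; subtotal = 5.2400 ms
Link 3: t_trans = 12000/(50*10^6) s = 0.2400 ms; t_prop = 1000/200000 s = 5.0000 ms; subtotal = 5.2400 ms
End-to-end = 0.4900 + 5.2400 + 5.2400 = 10.9700 ms -> 10.970 ms (3 dp)

10.970


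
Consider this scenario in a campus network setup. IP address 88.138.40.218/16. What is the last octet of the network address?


Given: IP = 88.138.40.218, prefix = /16
Subnet mask = 255.255.0.0
Last octet of IP: 218
Last octet of mask: 0
Network last octet = 218 AND 0 = 0

0


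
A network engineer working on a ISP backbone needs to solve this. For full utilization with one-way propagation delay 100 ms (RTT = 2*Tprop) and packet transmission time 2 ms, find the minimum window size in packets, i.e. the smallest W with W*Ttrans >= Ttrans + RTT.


Given: Ttrans = 2 ms, RTT = 200 ms (= 2 * Tprop, Tprop = 100 ms)
Time until first ACK returns = Ttrans + RTT = 2 + 200 = 202 ms
Need W * Ttrans >= Ttrans + RTT  ->  W >= (Ttrans + RTT) / Ttrans
(Ttrans + RTT) / Ttrans = 202 / 2 = 101
W_min = ceil(101) = 101

101


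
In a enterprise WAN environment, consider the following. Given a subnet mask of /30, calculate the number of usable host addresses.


Given: subnet mask /30
Host bits = 32 - 30 = 2
Total addresses = 2^2 = 4
Usable hosts = 4 - 2 (network + broadcast) = 2

2


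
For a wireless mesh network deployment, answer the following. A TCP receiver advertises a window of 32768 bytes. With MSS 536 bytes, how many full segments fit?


Given: RWND = 32768 bytes, MSS = 536 bytes
Full segments = floor(RWND / MSS)
Full segments = floor(32768 / 536)
Full segments = floor(61.1343) = 61

61


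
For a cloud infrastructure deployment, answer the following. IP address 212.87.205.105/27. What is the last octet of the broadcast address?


Given: IP = 212.87.205.105, prefix = /27
Host bits = 32 - 27 = 5
Network last octet = 105 AND mask = 96
Host part size = 2^5 - 1 = 31
Broadcast last octet = 96 OR 31 = 127

127


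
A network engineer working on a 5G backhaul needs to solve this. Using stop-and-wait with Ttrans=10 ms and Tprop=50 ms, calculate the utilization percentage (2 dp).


Given: Ttrans = 10 ms, Tprop = 50 ms
RTT = 2 * Tprop = 2 * 50 = 100 ms
U = Ttrans / (Ttrans + RTT)
U = 10 / (10 + 100)
U = 10 / 110 = 0.090909
U% = 9.09%

9.09


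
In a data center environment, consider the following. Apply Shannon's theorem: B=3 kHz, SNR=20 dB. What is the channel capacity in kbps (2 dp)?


Given: B = 3 kHz, SNR = 20 dB
SNR linear = 10^(20/10) = 100
1 + SNR = 101
log2(101) = 6.6582114828
C = 3 * 1000 * 6.6582114828 = 19974.6344 bps
C = 19.974634 kbps -> 19.97 kbps (2 dp)

19.97


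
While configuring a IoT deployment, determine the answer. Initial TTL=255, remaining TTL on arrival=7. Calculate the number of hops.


Given: initial TTL = 255, received TTL = 7
Hops = initial TTL - received TTL
Hops = 255 - 7 = 248

248


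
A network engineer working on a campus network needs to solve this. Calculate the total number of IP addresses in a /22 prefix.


Given: CIDR prefix /22
Host bits = 32 - 22 = 10
Total addresses = 2^10 = 1024

1024


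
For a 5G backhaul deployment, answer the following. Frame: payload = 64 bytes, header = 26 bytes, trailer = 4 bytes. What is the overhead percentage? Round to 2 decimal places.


Given: payload = 64 B, header = 26 B, trailer = 4 B
Overhead bytes = header + trailer = 26 + 4 = 30
Total frame = payload + overhead = 64 + 30 = 94
Overhead % = 30 / 94 * 100 = 31.9149% -> 31.91% (2 dp)

31.91


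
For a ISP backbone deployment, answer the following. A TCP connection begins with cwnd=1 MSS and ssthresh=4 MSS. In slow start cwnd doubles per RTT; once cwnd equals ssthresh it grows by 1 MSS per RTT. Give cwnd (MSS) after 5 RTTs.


RTT 0: cwnd = 1 MSS (initial)
RTT 1: cwnd = 2 MSS (slow start, doubled)
RTT 2: cwnd = 4 MSS (slow start, doubled)
RTT 3: cwnd = 5 MSS (congestion avoidance, +1)
RTT 4: cwnd = 6 MSS (congestion avoidance, +1)
RTT 5: cwnd = 7 MSS (congestion avoidance, +1)

7


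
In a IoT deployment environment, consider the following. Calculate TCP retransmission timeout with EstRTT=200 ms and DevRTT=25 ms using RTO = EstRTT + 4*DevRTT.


Given: EstRTT = 200 ms, DevRTT = 25 ms
Timeout = EstRTT + 4 * DevRTT
4 * DevRTT = 4 * 25 = 100
Timeout = 200 + 100 = 300 ms

300


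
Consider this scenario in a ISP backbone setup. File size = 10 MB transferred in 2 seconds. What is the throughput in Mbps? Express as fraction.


Given: file = 10 MB, time = 2 s
File in Mb = 10 * 8 = 80 Mb
Throughput = 80 / 2 Mbps
Throughput = 40 Mbps

40


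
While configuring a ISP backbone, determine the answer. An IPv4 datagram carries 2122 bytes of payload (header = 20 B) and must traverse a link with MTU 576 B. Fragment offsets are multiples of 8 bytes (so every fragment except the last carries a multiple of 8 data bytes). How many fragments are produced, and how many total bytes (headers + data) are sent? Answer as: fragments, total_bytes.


Max data per non-final fragment = floor((MTU - header)/8)*8 = floor((576 - 20)/8)*8 = floor(556/8)*8 = 552 B
Final fragment needs no 8-byte alignment: it can carry up to MTU - header = 556 B
Non-final fragments needed = ceil((payload - 556) / 552) = ceil(1566/552) = ceil(2.8370) = 3
Number of fragments = 3 + 1 = 4
Fragment sizes (data): 3 * 552 B + 466 B (last, 466 <= 556 OK)
Total bytes sent = payload + n_frags * header = 2122 + 4*20 = 2122 + 80 = 2202 B

4, 2202
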